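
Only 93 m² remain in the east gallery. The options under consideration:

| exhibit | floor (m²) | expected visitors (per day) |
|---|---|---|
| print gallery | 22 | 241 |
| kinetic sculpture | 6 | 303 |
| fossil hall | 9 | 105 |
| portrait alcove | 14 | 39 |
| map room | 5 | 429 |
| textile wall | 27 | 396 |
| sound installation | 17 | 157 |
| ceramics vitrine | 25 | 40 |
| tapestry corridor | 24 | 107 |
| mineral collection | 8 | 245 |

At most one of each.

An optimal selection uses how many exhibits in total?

Optimal total is 1771.
For example print gallery + kinetic sculpture + map room + textile wall + sound installation + mineral collection achieves it, using 85 m².
Every optimal selection uses 6 exhibits.

6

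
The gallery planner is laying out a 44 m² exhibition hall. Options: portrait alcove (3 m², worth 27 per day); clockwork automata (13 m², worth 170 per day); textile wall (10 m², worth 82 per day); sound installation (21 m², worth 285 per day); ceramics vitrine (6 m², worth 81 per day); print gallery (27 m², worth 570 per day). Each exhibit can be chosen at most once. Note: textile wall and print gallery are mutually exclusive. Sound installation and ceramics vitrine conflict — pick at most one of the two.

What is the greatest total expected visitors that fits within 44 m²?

767

The ratio heuristic lands on portrait alcove + ceramics vitrine + print gallery (678) but leaves 8 m² idle.
Replace ceramics vitrine with clockwork automata: the trade gains 89 net, giving 767 at 43 m².
Every other selection either busts 44 m² or breaks a pairing rule or fails to beat 767.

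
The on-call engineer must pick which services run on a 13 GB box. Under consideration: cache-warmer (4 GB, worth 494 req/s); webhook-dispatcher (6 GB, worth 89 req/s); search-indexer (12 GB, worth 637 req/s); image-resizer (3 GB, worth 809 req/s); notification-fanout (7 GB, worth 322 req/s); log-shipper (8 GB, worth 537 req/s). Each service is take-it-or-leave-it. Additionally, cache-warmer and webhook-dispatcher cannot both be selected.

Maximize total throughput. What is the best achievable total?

Taking image-resizer + log-shipper: 11 GB used, 1346 in throughput.

1346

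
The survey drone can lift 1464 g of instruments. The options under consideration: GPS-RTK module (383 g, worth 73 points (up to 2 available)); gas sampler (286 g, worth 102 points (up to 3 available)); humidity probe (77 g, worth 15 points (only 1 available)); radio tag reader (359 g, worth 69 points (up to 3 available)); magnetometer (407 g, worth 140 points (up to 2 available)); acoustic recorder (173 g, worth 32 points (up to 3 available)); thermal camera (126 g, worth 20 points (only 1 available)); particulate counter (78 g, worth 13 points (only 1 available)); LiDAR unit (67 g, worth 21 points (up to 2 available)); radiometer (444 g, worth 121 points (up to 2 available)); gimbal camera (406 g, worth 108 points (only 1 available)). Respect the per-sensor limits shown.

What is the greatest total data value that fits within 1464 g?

505

Filling by ratio: 3×gas sampler + magnetometer + 2×LiDAR unit for 488, with 65 g left unused.
Replace gas sampler and LiDAR unit with magnetometer: the trade gains 17 net, giving 505 at 1453 g.
Nothing else within 1464 g beats 505.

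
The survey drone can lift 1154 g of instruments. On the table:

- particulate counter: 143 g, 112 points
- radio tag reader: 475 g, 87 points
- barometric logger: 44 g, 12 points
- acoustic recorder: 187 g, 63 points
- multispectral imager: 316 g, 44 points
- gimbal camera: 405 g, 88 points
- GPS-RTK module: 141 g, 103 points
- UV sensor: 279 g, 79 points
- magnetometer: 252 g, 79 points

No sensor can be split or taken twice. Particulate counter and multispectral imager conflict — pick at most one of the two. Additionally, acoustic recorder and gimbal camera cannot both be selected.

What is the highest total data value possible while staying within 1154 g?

448

Best packing: particulate counter + barometric logger + acoustic recorder + GPS-RTK module + UV sensor + magnetometer — 1046 g, 448 total.
Runner-up particulate counter + acoustic recorder + GPS-RTK module + UV sensor + magnetometer tops out at 436.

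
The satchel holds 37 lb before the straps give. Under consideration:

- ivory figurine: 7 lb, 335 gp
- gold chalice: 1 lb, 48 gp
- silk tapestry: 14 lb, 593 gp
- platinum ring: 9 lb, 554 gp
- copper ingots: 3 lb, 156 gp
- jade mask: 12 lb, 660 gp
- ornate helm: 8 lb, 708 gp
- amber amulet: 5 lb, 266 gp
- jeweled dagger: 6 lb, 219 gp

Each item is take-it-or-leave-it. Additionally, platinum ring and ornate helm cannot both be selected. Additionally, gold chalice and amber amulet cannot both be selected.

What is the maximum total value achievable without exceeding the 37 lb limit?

2126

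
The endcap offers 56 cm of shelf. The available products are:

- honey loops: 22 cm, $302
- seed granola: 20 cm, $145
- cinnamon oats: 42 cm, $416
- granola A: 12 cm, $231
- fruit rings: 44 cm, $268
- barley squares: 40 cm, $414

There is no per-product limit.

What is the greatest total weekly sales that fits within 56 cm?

By weekly sales per cm: granola A 19.25, honey loops 13.73, barley squares 10.35, cinnamon oats 9.90 lead.
Taking 4×granola A: 48 cm used, 924 in weekly sales.
Every other selection either busts 56 cm or fails to beat 924.

924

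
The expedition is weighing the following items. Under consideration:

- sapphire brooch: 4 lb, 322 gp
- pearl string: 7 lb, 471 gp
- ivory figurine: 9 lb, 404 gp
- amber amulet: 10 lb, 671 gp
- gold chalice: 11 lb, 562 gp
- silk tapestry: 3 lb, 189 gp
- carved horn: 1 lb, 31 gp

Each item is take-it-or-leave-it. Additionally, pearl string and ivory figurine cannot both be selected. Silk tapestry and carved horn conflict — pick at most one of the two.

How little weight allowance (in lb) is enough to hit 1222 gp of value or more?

20

Minimise lb subject to total value ≥ 1222.
pearl string + amber amulet + silk tapestry: 1331 value at 20 lb.
Any bundle with less than 20 lb falls short of 1222.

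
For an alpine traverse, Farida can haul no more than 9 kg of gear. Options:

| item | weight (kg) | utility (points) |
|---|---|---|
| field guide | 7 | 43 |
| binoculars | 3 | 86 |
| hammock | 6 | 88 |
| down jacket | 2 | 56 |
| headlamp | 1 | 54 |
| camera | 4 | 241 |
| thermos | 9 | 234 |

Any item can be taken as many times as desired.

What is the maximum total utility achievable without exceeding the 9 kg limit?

536

Taking headlamp + 2×camera: 9 kg used, 536 in utility.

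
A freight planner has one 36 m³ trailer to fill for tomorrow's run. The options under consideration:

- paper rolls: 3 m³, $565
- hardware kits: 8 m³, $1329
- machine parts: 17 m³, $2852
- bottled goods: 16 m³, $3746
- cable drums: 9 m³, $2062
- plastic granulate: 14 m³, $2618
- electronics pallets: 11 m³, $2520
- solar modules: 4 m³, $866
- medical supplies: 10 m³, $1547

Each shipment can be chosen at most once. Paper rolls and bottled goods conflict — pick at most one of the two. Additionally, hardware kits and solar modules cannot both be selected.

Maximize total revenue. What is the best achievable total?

8328

Ranking by ratio (revenue/m³): bottled goods 234.12, cable drums 229.11, electronics pallets 229.09, solar modules 216.50.
Bottled goods + cable drums + electronics pallets uses 36 of the 36 m³ and totals 8328.
That's the maximum — no feasible swap from here does better than 8328.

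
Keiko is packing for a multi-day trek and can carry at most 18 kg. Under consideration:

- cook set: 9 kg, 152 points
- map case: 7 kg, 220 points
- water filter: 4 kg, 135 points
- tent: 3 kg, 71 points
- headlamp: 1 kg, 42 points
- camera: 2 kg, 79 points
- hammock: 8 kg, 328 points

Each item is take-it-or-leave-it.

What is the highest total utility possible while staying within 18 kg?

Density check — headlamp 42.00, hammock 41.00, camera 39.50 are the best per kg.
A density-first pass picks water filter + tent + headlamp + camera + hammock — 655 at 18 kg.
Replace water filter and tent with map case: the trade gains 14 net, giving 669 at 18 kg.
An exhaustive check of the 128 subsets confirms 669.

669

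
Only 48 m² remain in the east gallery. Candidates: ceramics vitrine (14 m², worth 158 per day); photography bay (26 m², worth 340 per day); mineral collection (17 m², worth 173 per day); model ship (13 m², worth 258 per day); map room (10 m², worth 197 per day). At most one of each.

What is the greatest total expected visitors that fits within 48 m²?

628

Density check — model ship 19.85, map room 19.70, photography bay 13.08, ceramics vitrine 11.29 are the best per m².
Greedy by ratio would take ceramics vitrine + model ship + map room: 37 m² used, total 613.
The 14 m² tied up in ceramics vitrine is better spent on mineral collection — total rises to 628 (40 m²).
An exhaustive check of the 32 subsets confirms 628.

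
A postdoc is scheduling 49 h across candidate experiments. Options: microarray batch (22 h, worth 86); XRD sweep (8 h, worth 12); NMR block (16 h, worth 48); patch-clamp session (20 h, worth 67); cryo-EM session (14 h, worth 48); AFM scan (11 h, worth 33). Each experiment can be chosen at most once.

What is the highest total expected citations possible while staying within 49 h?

Microarray batch + NMR block + AFM scan uses 49 of the 49 h and totals 167.
An exhaustive check of the 64 subsets confirms 167.

167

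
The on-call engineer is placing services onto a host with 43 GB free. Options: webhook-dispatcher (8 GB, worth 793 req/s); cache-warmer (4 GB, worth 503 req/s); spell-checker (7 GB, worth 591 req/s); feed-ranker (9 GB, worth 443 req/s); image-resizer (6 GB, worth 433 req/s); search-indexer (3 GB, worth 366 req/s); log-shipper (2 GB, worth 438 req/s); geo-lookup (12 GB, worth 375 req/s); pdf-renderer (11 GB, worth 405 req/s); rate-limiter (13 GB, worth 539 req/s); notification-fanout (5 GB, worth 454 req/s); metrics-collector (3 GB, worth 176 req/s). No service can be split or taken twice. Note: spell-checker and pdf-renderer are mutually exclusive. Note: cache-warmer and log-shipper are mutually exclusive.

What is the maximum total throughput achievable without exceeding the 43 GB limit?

By throughput per GB: log-shipper 219.00, cache-warmer 125.75, search-indexer 122.00, webhook-dispatcher 99.12 lead.
Best packing: webhook-dispatcher + spell-checker + feed-ranker + image-resizer + search-indexer + log-shipper + notification-fanout + metrics-collector — 43 GB, 3694 total.

3694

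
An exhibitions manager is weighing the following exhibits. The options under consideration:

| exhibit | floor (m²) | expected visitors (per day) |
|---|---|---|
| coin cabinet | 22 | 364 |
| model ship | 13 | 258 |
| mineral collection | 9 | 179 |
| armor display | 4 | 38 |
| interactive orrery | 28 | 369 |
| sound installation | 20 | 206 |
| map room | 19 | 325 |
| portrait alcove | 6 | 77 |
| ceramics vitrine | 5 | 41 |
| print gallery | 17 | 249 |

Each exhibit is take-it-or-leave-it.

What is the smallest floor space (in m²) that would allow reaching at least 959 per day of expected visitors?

58

Look for the lowest-floor combination reaching 959.
coin cabinet + model ship + armor display + map room: 985 expected visitors at 58 m².
No combination under 58 m² hits 959.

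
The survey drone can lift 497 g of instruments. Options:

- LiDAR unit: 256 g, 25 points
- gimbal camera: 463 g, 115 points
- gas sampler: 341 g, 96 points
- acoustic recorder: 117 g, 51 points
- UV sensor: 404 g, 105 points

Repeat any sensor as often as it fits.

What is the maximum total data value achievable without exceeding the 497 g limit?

204

Density check — acoustic recorder 0.44, gas sampler 0.28, UV sensor 0.26 are the best per g.
4×acoustic recorder uses 468 of the 497 g and totals 204.
Every other selection either busts 497 g or fails to beat 204.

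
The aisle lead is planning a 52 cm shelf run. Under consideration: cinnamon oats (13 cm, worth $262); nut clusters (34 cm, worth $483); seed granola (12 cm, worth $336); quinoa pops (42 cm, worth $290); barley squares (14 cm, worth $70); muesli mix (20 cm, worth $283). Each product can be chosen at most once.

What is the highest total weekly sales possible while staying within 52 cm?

Density check — seed granola 28.00, cinnamon oats 20.15, nut clusters 14.21 are the best per cm.
Best packing: cinnamon oats + seed granola + muesli mix — 45 cm, 881 total.

881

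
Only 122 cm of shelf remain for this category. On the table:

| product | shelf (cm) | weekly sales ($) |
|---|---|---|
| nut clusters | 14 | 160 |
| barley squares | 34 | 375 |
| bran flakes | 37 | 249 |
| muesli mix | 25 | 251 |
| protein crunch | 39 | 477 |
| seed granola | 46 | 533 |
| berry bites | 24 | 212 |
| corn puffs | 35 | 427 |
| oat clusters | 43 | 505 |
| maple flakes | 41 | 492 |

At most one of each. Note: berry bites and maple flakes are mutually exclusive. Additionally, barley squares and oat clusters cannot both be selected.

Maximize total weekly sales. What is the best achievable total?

1452

Taking the top-ratio products first gives protein crunch + corn puffs + maple flakes for 1396 (115 cm).
Replace protein crunch with seed granola: the trade gains 56 net, giving 1452 at 122 cm.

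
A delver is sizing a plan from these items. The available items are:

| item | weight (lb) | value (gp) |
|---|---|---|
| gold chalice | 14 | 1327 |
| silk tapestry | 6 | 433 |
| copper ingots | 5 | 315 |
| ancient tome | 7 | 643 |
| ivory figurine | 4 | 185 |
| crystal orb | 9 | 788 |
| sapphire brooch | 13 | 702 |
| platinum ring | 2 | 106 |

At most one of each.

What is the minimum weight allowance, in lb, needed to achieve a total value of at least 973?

13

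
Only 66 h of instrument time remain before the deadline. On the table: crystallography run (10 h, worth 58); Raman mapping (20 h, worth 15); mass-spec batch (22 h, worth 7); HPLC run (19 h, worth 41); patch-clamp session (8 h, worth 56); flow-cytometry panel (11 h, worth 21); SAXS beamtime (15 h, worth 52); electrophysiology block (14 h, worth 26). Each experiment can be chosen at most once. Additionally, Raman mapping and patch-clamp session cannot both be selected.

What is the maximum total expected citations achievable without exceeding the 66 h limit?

A density-first pass picks crystallography run + HPLC run + patch-clamp session + flow-cytometry panel + SAXS beamtime — 228 at 63 h.
Dropping flow-cytometry panel frees 11 h; slotting in electrophysiology block (14 h) lifts the total to 233 at 66 h.
Nothing else feasible within 66 h beats 233.

233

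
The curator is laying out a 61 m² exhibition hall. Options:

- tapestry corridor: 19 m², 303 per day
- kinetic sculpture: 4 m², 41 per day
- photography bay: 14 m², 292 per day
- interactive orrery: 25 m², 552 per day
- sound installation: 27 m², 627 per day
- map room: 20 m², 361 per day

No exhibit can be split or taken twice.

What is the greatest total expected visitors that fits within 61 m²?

1280

Greedy by ratio would take kinetic sculpture + interactive orrery + sound installation: 56 m² used, total 1220.
Replace kinetic sculpture and interactive orrery with photography bay + map room: the trade gains 60 net, giving 1280 at 61 m².
Every other selection either busts 61 m² or fails to beat 1280.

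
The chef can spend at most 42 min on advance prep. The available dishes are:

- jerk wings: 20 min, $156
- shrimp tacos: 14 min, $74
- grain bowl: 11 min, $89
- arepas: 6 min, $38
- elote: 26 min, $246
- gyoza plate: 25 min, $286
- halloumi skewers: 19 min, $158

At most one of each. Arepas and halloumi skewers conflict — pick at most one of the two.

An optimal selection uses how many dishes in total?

The maximum profit within 42 min is 413.
One optimal bundle: grain bowl + arepas + gyoza plate (42 min).
All optima have 3 dishes.

3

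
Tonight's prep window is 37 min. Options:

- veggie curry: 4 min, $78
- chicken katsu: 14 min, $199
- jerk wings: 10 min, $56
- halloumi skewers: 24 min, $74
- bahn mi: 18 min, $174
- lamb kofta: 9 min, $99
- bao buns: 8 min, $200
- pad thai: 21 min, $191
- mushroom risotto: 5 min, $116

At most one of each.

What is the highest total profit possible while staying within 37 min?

Greedy by ratio would take veggie curry + chicken katsu + bao buns + mushroom risotto: 31 min used, total 593.
Dropping veggie curry frees 4 min; slotting in lamb kofta (9 min) lifts the total to 614 at 36 min.
Next best is veggie curry + chicken katsu + bao buns + mushroom risotto at 593 (31 min) — short by 21.

614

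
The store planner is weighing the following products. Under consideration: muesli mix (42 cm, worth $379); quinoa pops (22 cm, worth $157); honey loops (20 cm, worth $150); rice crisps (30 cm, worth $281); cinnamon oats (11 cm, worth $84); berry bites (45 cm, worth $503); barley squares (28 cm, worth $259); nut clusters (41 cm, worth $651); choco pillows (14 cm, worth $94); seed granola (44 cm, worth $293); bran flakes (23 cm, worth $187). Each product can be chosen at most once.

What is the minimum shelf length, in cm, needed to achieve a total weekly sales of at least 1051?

86

Need the lightest bundle worth ≥ 1051.
berry bites + nut clusters: 1154 weekly sales at 86 cm.
Any bundle with less than 86 cm falls short of 1051.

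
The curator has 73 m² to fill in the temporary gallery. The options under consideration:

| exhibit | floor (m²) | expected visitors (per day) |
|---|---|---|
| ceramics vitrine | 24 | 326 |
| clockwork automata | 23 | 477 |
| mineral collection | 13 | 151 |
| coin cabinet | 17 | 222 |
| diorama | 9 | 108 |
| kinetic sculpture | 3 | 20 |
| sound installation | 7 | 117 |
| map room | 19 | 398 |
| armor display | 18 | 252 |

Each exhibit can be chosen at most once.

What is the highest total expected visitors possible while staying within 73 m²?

1318

Greedy by ratio would take clockwork automata + kinetic sculpture + sound installation + map room + armor display: 70 m² used, total 1264.
Dropping kinetic sculpture and armor display frees 21 m²; slotting in ceramics vitrine (24 m²) lifts the total to 1318 at 73 m².
The closest alternative, clockwork automata + mineral collection + map room + armor display, reaches only 1278.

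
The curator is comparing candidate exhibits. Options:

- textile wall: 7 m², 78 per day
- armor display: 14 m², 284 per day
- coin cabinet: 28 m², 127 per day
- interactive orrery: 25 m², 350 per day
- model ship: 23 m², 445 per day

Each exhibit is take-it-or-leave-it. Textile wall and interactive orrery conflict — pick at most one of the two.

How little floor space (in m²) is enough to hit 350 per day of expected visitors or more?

Minimise m² subject to total expected visitors ≥ 350.
textile wall + armor display: 362 expected visitors at 21 m².
No combination under 21 m² hits 350.

21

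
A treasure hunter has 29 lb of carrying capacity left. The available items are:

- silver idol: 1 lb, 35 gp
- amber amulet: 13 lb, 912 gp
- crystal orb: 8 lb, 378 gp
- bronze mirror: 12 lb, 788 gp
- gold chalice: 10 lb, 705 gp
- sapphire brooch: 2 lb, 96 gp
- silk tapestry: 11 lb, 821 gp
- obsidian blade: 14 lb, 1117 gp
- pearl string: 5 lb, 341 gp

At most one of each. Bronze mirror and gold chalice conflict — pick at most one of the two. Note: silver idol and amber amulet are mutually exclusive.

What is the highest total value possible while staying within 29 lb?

2163

Taking the top-ratio items first gives silver idol + sapphire brooch + silk tapestry + obsidian blade for 2069 (28 lb).
But gold chalice + obsidian blade + pearl string fits in 29 lb and reaches 2163.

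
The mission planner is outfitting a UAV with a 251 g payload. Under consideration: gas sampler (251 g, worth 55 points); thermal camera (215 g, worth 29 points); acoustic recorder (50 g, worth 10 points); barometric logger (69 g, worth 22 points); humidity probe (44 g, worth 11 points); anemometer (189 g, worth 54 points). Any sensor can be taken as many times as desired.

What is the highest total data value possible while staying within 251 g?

Density check — barometric logger 0.32, anemometer 0.29, humidity probe 0.25, gas sampler 0.22 are the best per g.
Taking 3×barometric logger + humidity probe: 251 g used, 77 in data value.
Nothing else within 251 g beats 77.

77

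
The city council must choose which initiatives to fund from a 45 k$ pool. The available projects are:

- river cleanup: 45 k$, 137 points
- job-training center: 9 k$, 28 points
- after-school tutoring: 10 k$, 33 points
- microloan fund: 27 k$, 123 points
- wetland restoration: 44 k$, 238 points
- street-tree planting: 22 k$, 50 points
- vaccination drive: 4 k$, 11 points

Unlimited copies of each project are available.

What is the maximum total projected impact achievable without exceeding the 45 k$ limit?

238

Taking wetland restoration: 44 k$ used, 238 in projected impact.
Nothing else within 45 k$ beats 238.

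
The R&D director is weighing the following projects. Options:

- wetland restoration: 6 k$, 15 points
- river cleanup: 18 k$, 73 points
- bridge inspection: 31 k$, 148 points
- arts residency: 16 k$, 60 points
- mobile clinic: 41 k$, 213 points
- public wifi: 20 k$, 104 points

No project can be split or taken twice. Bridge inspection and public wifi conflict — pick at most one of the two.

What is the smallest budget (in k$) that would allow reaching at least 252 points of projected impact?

57

Minimise k$ subject to total projected impact ≥ 252.
Taking arts residency + mobile clinic gives 273 (≥ 252) for 57 k$.
Any bundle with less than 57 k$ falls short of 252.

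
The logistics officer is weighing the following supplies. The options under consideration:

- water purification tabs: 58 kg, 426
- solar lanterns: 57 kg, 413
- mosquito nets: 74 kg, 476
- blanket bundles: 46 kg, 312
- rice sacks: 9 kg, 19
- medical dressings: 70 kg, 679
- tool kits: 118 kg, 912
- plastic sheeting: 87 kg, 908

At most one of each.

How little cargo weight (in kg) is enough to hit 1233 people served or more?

142

Look for the lowest-cargo combination reaching 1233.
blanket bundles + rice sacks + plastic sheeting reaches 1239 using 142 kg.
Any bundle with less than 142 kg falls short of 1233.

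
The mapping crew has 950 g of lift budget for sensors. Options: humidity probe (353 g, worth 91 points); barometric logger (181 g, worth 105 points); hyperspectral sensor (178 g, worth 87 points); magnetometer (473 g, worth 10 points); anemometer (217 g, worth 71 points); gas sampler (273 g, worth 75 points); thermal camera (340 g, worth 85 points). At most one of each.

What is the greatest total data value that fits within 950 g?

354

Density check — barometric logger 0.58, hyperspectral sensor 0.49, anemometer 0.33, gas sampler 0.27 are the best per g.
A density-first pass picks barometric logger + hyperspectral sensor + anemometer + gas sampler — 338 at 849 g.
Replace gas sampler with humidity probe: the trade gains 16 net, giving 354 at 929 g.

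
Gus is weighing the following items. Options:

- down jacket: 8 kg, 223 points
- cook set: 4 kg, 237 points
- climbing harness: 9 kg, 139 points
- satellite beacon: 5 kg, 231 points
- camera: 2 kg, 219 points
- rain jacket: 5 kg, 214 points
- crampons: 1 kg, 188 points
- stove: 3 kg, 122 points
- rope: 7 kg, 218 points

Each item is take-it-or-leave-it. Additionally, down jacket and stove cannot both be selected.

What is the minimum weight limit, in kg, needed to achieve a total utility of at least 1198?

20

Minimise kg subject to total utility ≥ 1198.
cook set + satellite beacon + camera + rain jacket + crampons + stove: 1211 utility at 20 kg.
Any bundle with less than 20 kg falls short of 1198.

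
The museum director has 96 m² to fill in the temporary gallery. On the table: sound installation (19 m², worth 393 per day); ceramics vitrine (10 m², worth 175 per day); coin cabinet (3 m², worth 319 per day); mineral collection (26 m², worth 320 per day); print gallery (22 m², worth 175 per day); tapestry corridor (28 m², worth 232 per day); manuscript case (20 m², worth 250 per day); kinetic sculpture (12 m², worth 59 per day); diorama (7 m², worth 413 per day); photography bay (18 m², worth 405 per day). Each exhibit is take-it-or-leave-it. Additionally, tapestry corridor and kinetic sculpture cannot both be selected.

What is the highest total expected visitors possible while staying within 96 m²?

Ranking by ratio (expected visitors/m²): coin cabinet 106.33, diorama 59.00, photography bay 22.50.
A density-first pass picks sound installation + ceramics vitrine + coin cabinet + manuscript case + kinetic sculpture + diorama + photography bay — 2014 at 89 m².
Dropping ceramics vitrine and kinetic sculpture frees 22 m²; slotting in mineral collection (26 m²) lifts the total to 2100 at 93 m².
Next best is sound installation + ceramics vitrine + coin cabinet + mineral collection + kinetic sculpture + diorama + photography bay at 2084 (95 m²) — short by 16.

2100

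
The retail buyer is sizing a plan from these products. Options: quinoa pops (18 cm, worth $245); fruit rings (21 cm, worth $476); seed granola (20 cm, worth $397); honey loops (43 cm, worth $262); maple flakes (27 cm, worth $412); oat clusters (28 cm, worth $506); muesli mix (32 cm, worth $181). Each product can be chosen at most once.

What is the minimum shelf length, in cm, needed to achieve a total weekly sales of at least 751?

Look for the lowest-shelf combination reaching 751.
Taking fruit rings + seed granola gives 873 (≥ 751) for 41 cm.
Any bundle with less than 41 cm falls short of 751.

41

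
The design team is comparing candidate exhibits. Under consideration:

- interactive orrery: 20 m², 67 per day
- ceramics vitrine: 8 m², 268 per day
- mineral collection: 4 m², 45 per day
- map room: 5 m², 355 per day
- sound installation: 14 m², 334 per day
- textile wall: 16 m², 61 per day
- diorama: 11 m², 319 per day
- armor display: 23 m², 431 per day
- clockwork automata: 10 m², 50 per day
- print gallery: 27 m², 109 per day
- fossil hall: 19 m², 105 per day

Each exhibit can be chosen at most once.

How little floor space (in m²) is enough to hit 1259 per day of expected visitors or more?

38

Need the lightest bundle worth ≥ 1259.
Taking ceramics vitrine + map room + sound installation + diorama gives 1276 (≥ 1259) for 38 m².
Any bundle with less than 38 m² falls short of 1259.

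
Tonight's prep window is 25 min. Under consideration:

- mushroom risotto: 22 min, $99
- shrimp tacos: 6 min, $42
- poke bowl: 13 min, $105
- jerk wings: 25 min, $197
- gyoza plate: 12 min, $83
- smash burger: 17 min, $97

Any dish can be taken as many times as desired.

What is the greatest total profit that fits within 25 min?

Greedy by ratio would take 2×shrimp tacos + poke bowl: 25 min used, total 189.
Replace 2×shrimp tacos and poke bowl with jerk wings: the trade gains 8 net, giving 197 at 25 min.
No other feasible combination exceeds 197.

197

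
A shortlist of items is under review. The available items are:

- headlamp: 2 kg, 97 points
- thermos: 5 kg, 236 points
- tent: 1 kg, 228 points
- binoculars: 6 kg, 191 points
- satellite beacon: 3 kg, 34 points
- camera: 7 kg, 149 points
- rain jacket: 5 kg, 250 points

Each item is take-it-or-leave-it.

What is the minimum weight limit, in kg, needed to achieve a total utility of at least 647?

Look for the lowest-weight combination reaching 647.
thermos + tent + rain jacket reaches 714 using 11 kg.
Any bundle with less than 11 kg falls short of 647.

11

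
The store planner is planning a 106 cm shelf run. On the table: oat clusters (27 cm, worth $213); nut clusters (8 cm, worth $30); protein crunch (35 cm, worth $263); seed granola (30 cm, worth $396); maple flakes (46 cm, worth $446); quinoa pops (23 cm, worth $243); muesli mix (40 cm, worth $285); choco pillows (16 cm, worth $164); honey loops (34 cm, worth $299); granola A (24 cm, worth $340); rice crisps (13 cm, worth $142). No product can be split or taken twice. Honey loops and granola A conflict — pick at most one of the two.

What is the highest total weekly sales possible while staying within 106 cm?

Best packing: seed granola + quinoa pops + choco pillows + granola A + rice crisps — 106 cm, 1285 total.
An exhaustive check of the 2048 subsets confirms 1285.

1285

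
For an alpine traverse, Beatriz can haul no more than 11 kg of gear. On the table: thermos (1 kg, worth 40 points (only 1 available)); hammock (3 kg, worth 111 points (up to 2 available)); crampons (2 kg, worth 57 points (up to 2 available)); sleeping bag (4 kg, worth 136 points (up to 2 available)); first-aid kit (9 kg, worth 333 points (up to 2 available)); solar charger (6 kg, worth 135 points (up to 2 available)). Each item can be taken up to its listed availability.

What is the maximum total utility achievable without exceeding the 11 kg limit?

398

Taking thermos + 2×hammock + sleeping bag: 11 kg used, 398 in utility.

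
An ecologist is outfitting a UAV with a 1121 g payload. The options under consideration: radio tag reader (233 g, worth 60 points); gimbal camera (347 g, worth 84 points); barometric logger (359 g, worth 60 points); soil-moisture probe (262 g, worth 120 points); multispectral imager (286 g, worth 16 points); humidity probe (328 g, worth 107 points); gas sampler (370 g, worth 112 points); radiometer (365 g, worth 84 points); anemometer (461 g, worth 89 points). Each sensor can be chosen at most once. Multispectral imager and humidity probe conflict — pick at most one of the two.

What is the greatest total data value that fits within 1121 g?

Soil-moisture probe + humidity probe + gas sampler uses 960 of the 1121 g and totals 339.
An exhaustive check of the 512 subsets confirms 339.

339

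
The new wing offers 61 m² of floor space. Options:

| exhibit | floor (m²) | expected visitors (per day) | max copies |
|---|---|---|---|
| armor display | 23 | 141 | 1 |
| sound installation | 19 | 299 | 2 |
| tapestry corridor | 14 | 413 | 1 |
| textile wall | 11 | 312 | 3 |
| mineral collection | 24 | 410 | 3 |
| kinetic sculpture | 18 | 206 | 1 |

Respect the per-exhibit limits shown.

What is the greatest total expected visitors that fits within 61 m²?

Greedy by ratio would take tapestry corridor + 3×textile wall: 47 m² used, total 1349.
The 11 m² tied up in textile wall is better spent on mineral collection — total rises to 1447 (60 m²).
Nothing else within 61 m² beats 1447.

1447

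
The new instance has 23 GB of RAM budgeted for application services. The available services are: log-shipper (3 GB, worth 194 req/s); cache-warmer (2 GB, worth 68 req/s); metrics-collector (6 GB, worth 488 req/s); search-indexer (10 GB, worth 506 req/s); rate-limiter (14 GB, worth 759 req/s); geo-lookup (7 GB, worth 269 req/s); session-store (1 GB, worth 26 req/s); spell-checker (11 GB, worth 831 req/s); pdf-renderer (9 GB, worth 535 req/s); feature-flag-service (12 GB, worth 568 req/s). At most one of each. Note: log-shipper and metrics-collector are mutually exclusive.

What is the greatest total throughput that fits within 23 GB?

1560

Density check — metrics-collector 81.33, spell-checker 75.55, log-shipper 64.67, pdf-renderer 59.44 are the best per GB.
Log-shipper + spell-checker + pdf-renderer uses 23 of the 23 GB and totals 1560.
Runner-up cache-warmer + session-store + spell-checker + pdf-renderer tops out at 1460.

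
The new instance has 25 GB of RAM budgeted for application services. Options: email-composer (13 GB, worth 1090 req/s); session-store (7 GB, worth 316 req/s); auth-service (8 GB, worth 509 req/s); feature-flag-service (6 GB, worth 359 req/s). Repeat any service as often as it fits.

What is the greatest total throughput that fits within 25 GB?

1808

Density check — email-composer 83.85, auth-service 63.62, feature-flag-service 59.83, session-store 45.14 are the best per GB.
The ratio heuristic lands on email-composer + auth-service (1599) but leaves 4 GB idle.
Replace auth-service with 2×feature-flag-service: the trade gains 209 net, giving 1808 at 25 GB.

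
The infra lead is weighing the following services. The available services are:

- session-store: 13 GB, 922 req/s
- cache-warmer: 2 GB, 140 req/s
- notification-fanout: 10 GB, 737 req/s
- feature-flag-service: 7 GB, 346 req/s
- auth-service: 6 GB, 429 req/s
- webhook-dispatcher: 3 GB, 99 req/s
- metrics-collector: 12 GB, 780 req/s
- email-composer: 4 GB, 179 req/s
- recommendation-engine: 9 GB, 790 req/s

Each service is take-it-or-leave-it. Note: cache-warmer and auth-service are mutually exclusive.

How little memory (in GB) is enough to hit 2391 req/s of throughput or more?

Minimise GB subject to total throughput ≥ 2391.
session-store + notification-fanout + recommendation-engine reaches 2449 using 32 GB.
Below 32 GB the best achievable stays under 2391.

32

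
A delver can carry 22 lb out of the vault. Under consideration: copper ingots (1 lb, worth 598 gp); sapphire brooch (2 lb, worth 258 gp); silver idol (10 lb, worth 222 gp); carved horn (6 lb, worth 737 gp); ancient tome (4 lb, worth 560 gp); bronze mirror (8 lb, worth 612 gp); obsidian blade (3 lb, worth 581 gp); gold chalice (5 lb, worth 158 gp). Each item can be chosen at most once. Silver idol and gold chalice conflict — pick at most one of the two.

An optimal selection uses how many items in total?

5

Best achievable value is 3088.
One optimal bundle: copper ingots + carved horn + ancient tome + bronze mirror + obsidian blade (22 lb).
All optima have 5 items.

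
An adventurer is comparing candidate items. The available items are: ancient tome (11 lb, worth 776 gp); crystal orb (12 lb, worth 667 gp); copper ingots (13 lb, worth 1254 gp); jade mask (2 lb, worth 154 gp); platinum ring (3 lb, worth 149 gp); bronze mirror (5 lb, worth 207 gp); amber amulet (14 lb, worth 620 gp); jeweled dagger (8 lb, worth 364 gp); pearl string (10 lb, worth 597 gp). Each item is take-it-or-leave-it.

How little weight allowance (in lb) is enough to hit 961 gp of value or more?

13

Need the lightest bundle worth ≥ 961.
Taking copper ingots gives 1254 (≥ 961) for 13 lb.
No combination under 13 lb hits 961.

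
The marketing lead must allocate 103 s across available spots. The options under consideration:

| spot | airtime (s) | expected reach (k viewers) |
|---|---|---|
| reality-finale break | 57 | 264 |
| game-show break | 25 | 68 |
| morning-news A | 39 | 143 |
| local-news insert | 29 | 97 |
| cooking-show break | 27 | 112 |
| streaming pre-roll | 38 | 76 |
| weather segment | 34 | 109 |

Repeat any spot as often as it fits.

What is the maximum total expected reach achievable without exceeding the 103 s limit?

By expected reach per s: reality-finale break 4.63, cooking-show break 4.15, morning-news A 3.67, local-news insert 3.34 lead.
Taking the top-ratio spots first gives reality-finale break + cooking-show break for 376 (84 s).
The 27 s tied up in cooking-show break is better spent on morning-news A — total rises to 407 (96 s).
No other feasible combination exceeds 407.

407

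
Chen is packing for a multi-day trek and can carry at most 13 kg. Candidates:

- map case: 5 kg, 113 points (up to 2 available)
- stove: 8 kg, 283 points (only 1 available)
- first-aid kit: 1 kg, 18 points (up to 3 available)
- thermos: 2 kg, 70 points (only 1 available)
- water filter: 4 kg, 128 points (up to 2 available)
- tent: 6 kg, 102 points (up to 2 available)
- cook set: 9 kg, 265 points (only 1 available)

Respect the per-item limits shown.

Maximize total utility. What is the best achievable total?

Greedy by ratio would take stove + 3×first-aid kit + thermos: 13 kg used, total 407.
Replace 2×first-aid kit and thermos with water filter: the trade gains 22 net, giving 429 at 13 kg.
That's the maximum — no swap from here does better than 429.

429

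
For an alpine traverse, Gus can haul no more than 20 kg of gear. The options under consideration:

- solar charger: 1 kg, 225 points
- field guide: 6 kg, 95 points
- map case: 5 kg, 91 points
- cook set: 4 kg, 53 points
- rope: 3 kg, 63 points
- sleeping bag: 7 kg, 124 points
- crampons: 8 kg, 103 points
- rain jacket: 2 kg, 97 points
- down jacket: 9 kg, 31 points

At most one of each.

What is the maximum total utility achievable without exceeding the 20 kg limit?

Taking the top-ratio items first gives solar charger + map case + rope + sleeping bag + rain jacket for 600 (18 kg).
Dropping map case frees 5 kg; slotting in field guide (6 kg) lifts the total to 604 at 19 kg.
The closest alternative, solar charger + map case + rope + sleeping bag + rain jacket, reaches only 600.

604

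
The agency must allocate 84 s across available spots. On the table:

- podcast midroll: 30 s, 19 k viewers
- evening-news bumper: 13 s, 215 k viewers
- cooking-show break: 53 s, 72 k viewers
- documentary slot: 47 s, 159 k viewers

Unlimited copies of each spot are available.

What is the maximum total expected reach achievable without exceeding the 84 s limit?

1290

Taking 6×evening-news bumper: 78 s used, 1290 in expected reach.
Every other selection either busts 84 s or fails to beat 1290.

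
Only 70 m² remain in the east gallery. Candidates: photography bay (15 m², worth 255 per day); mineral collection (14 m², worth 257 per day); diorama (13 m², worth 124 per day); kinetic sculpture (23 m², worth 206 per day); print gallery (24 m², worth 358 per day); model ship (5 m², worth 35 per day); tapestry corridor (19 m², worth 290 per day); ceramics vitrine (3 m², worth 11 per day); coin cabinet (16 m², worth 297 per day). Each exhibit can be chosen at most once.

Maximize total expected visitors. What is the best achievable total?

1167

Density check — coin cabinet 18.56, mineral collection 18.36, photography bay 17.00, tapestry corridor 15.26 are the best per m².
The ratio heuristic lands on photography bay + mineral collection + model ship + tapestry corridor + coin cabinet (1134) but leaves 1 m² idle.
Replace model ship and tapestry corridor with print gallery: the trade gains 33 net, giving 1167 at 69 m².
Every other selection either busts 70 m² or fails to beat 1167.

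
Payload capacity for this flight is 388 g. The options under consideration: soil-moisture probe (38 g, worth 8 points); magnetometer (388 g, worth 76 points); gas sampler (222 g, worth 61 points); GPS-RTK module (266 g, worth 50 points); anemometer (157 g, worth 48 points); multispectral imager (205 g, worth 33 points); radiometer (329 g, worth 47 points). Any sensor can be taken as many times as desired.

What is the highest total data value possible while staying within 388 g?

By data value per g: anemometer 0.31, gas sampler 0.27, soil-moisture probe 0.21 lead.
Greedy by ratio would take soil-moisture probe + 2×anemometer: 352 g used, total 104.
Replace soil-moisture probe and anemometer with gas sampler: the trade gains 5 net, giving 109 at 379 g.
The spare 9 g is too small for any remaining sensor, and no exchange beats 109.

109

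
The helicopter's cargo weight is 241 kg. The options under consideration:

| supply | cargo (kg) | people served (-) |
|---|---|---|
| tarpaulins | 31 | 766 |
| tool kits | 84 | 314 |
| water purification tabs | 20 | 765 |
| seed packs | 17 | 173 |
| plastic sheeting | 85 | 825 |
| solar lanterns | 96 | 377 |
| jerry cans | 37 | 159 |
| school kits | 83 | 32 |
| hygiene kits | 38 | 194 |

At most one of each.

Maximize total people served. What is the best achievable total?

2882

Ranking by ratio (people served/kg): water purification tabs 38.25, tarpaulins 24.71, seed packs 10.18.
Tarpaulins + water purification tabs + seed packs + plastic sheeting + jerry cans + hygiene kits uses 228 of the 241 kg and totals 2882.
The closest alternative, tarpaulins + tool kits + water purification tabs + seed packs + plastic sheeting, reaches only 2843.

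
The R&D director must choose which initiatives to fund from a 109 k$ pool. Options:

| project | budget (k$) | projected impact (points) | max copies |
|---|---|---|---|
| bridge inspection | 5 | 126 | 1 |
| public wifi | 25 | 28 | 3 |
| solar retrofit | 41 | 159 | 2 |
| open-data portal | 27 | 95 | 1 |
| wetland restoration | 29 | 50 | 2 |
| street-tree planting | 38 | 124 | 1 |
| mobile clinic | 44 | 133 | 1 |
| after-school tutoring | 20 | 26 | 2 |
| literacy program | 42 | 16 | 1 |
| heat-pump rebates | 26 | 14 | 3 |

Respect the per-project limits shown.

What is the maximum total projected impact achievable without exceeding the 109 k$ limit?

By projected impact per k$: bridge inspection 25.20, solar retrofit 3.88, open-data portal 3.52 lead.
The ratio ordering already packs tightly: bridge inspection + 2×solar retrofit + after-school tutoring, 107 k$, 470.

470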